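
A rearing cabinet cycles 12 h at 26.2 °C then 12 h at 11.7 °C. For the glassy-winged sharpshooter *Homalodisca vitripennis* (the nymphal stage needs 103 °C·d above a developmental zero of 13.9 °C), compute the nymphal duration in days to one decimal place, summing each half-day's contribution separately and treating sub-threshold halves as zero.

Day half: max(0, 26.2 − 13.9) × 0.5 = 12.3 × 0.5 = 6.15 DD.
Night half: max(0, 11.7 − 13.9) × 0.5 = 0.0 × 0.5 = 0.00 DD.
Per 24 h: 6.15 DD/day.
Duration = 103 / 6.15 = 16.748 ≈ 16.7 days.

16.7 days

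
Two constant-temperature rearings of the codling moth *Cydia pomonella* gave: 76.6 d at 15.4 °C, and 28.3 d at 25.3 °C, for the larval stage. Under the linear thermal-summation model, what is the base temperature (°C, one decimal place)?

Linear rate model ⇒ the product D·(T − T_b) is constant across temperatures.
76.6·(15.4 − T_b) = 28.3·(25.3 − T_b)
T_b = (76.6·15.4 − 28.3·25.3) / (76.6 − 28.3) = 463.65 / 48.3 = 9.599 °C ≈ 9.6 °C.

9.6 °C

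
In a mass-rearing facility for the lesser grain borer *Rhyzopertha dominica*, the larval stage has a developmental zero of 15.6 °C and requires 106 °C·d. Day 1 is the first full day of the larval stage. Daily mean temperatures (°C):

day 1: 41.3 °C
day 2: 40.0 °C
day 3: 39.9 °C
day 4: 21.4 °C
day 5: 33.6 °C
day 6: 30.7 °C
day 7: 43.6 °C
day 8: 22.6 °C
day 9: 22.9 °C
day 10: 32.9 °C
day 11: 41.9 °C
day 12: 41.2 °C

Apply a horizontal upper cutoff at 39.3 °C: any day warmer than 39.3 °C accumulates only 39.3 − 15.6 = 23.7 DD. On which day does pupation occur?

Daily DD above 15.6 °C (capped at 23.7): 23.7, 23.7, 23.7, 5.8, 18.0, 15.1, 23.7, 7.0, 7.3, 17.3, 23.7, 23.7.
Cumulative: 23.7, 47.4, 71.1, 76.9, 94.9, 110.0, 133.7, 140.7, 148.0, 165.3, 189.0, 212.7.
The total first reaches 106 DD on day 6.

day 6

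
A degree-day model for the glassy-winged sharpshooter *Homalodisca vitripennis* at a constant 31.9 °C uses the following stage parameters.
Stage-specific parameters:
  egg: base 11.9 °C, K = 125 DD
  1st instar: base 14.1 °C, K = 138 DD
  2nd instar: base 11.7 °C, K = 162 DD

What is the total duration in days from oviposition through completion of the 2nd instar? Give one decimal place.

22.0 days

egg: 125 / (31.9 − 11.9) = 125 / 20.0 = 6.250 d.
1st instar: 138 / (31.9 − 14.1) = 138 / 17.8 = 7.753 d.
2nd instar: 162 / (31.9 − 11.7) = 162 / 20.2 = 8.020 d.
Sum = 22.023 ≈ 22.0 days.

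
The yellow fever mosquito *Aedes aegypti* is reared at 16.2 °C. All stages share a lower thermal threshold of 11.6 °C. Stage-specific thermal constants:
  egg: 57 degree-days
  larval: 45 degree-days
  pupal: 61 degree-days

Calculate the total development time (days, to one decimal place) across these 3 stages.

35.4 days

Daily accumulation at 16.2 °C = 16.2 − 11.6 = 4.6 DD/day.
Total K = 57 + 45 + 61 = 163 DD.
Total duration = 163 / 4.6 = 35.435 ≈ 35.4 days.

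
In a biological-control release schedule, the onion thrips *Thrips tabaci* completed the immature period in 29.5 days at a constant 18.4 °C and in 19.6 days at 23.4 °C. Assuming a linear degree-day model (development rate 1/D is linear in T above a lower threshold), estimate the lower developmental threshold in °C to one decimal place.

8.5 °C

Equal thermal constants: D₁(T₁ − T_b) = D₂(T₂ − T_b).
29.5·(18.4 − T_b) = 19.6·(23.4 − T_b)
T_b = (29.5·18.4 − 19.6·23.4) / (29.5 − 19.6) = 84.16 / 9.9 = 8.501 °C ≈ 8.5 °C.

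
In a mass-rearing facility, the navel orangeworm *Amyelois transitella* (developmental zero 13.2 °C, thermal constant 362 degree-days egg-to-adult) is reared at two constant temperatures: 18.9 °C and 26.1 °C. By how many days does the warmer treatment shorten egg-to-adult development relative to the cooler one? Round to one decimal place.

35.4 days

At 18.9 °C: 362 / (18.9 − 13.2) = 362 / 5.7 = 63.509 d.
At 26.1 °C: 362 / (26.1 − 13.2) = 362 / 12.9 = 28.062 d.
Difference = |63.509 − 28.062| = 35.447 ≈ 35.4 days.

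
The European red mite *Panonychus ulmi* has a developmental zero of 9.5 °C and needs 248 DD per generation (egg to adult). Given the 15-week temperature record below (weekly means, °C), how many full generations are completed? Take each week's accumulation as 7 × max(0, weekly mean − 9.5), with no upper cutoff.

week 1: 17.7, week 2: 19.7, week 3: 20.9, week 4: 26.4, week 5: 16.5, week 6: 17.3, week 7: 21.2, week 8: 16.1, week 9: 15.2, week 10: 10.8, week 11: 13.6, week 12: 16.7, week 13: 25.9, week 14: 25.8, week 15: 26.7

4 generations

Weekly DD (7 × max(0, T̄ − 9.5)): 57.4, 71.4, 79.8, 118.3, 49.0, 54.6, 81.9, 46.2, 39.9, 9.1, 28.7, 50.4, 114.8, 114.1, 120.4.
Season total = 1036.0 DD.
Complete generations = ⌊1036.0 / 248⌋ = 4.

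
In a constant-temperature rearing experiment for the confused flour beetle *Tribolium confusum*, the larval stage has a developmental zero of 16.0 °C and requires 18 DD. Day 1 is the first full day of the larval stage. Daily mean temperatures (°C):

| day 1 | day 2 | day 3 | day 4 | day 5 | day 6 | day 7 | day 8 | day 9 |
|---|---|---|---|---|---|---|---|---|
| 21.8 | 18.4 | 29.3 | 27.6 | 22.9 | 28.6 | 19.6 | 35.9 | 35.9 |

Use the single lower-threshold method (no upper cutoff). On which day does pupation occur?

Daily DD above 16.0 °C: 5.8, 2.4, 13.3, 11.6, 6.9, 12.6, 3.6, 19.9, 19.9.
Cumulative: 5.8, 8.2, 21.5, 33.1, 40.0, 52.6, 56.2, 76.1, 96.0.
The total first reaches 18 DD on day 3.

day 3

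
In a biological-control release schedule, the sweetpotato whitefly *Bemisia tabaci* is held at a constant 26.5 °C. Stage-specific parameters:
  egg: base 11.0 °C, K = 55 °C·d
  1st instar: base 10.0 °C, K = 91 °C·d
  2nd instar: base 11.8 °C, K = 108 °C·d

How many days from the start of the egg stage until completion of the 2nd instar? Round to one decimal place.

egg: 55 / (26.5 − 11.0) = 55 / 15.5 = 3.548 d.
1st instar: 91 / (26.5 − 10.0) = 91 / 16.5 = 5.515 d.
2nd instar: 108 / (26.5 − 11.8) = 108 / 14.7 = 7.347 d.
Sum = 16.410 ≈ 16.4 days.

16.4 days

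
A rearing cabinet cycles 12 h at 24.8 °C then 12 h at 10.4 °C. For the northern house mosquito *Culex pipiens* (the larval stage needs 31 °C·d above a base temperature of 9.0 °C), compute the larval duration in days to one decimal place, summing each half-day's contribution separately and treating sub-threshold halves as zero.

3.6 days

Day half: max(0, 24.8 − 9.0) × 0.5 = 15.8 × 0.5 = 7.90 DD.
Night half: max(0, 10.4 − 9.0) × 0.5 = 1.4 × 0.5 = 0.70 DD.
Per 24 h: 8.60 DD/day.
Duration = 31 / 8.60 = 3.605 ≈ 3.6 days.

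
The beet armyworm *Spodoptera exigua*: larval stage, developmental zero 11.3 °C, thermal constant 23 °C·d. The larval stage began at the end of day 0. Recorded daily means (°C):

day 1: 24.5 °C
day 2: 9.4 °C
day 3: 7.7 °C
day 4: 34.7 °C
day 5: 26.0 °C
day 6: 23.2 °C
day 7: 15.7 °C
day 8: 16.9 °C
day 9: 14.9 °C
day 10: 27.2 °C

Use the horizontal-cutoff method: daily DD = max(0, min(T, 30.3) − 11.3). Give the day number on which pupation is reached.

Daily DD above 11.3 °C (capped at 19.0): 13.2, 0.0, 0.0, 19.0, 14.7, 11.9, 4.4, 5.6, 3.6, 15.9.
Cumulative: 13.2, 13.2, 13.2, 32.2, 46.9, 58.8, 63.2, 68.8, 72.4, 88.3.
The total first reaches 23 DD on day 4.

day 4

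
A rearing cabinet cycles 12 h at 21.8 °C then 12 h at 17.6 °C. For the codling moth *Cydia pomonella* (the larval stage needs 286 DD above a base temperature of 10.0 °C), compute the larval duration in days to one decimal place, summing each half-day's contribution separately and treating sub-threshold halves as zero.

29.5 days

Day half: max(0, 21.8 − 10.0) × 0.5 = 11.8 × 0.5 = 5.90 DD.
Night half: max(0, 17.6 − 10.0) × 0.5 = 7.6 × 0.5 = 3.80 DD.
Per 24 h: 9.70 DD/day.
Duration = 286 / 9.70 = 29.485 ≈ 29.5 days.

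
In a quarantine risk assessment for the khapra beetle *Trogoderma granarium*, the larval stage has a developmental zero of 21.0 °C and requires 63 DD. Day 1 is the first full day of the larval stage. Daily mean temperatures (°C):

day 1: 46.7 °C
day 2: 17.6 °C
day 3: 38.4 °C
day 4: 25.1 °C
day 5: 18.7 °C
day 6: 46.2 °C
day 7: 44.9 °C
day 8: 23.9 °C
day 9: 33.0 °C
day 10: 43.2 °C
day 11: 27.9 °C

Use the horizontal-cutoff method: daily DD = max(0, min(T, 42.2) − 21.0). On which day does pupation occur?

Daily DD above 21.0 °C (capped at 21.2): 21.2, 0.0, 17.4, 4.1, 0.0, 21.2, 21.2, 2.9, 12.0, 21.2, 6.9.
Cumulative: 21.2, 21.2, 38.6, 42.7, 42.7, 63.9, 85.1, 88.0, 100.0, 121.2, 128.1.
The total first reaches 63 DD on day 6.

day 6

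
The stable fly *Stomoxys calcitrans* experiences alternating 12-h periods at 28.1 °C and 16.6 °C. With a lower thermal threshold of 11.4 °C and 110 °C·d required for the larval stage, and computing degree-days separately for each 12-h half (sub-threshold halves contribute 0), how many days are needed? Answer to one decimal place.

Day half: max(0, 28.1 − 11.4) × 0.5 = 16.7 × 0.5 = 8.35 DD.
Night half: max(0, 16.6 − 11.4) × 0.5 = 5.2 × 0.5 = 2.60 DD.
Per 24 h: 10.95 DD/day.
Duration = 110 / 10.95 = 10.046 ≈ 10.0 days.

10.0 days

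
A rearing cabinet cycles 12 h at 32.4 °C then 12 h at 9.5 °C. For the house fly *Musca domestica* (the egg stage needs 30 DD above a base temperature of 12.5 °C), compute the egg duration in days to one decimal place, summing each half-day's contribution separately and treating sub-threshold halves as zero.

3.0 days

Day half: max(0, 32.4 − 12.5) × 0.5 = 19.9 × 0.5 = 9.95 DD.
Night half: max(0, 9.5 − 12.5) × 0.5 = 0.0 × 0.5 = 0.00 DD.
Per 24 h: 9.95 DD/day.
Duration = 30 / 9.95 = 3.015 ≈ 3.0 days.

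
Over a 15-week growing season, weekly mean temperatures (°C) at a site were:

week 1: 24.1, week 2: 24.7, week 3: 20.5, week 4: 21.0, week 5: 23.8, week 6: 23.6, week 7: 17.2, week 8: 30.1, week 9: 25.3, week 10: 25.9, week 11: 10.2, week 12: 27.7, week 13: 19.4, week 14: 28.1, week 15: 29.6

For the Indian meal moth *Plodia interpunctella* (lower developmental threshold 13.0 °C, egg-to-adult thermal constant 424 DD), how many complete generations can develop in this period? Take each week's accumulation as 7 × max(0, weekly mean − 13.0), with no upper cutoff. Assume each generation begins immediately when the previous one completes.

2 generations

Weekly DD (7 × max(0, T̄ − 13.0)): 77.7, 81.9, 52.5, 56.0, 75.6, 74.2, 29.4, 119.7, 86.1, 90.3, 0.0, 102.9, 44.8, 105.7, 116.2.
Season total = 1113.0 DD.
Complete generations = ⌊1113.0 / 424⌋ = 2.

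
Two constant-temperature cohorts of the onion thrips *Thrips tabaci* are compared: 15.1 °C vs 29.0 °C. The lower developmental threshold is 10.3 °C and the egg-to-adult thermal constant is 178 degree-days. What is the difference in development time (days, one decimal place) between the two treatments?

At 15.1 °C: 178 / (15.1 − 10.3) = 178 / 4.8 = 37.083 d.
At 29.0 °C: 178 / (29.0 − 10.3) = 178 / 18.7 = 9.519 d.
Difference = |37.083 − 9.519| = 27.565 ≈ 27.6 days.

27.6 days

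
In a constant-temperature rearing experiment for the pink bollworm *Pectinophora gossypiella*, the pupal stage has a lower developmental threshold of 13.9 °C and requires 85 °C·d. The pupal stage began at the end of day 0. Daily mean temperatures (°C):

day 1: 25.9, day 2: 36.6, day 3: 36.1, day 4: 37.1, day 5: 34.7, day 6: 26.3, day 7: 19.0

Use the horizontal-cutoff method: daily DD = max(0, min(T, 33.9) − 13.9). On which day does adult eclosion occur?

day 5

Daily DD above 13.9 °C (capped at 20.0): 12.0, 20.0, 20.0, 20.0, 20.0, 12.4, 5.1.
Cumulative: 12.0, 32.0, 52.0, 72.0, 92.0, 104.4, 109.5.
The total first reaches 85 DD on day 5.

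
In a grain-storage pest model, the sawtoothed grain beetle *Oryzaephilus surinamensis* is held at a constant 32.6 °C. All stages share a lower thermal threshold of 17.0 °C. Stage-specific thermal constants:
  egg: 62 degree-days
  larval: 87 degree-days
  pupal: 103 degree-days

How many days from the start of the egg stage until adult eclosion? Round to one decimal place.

16.2 days

Daily accumulation at 32.6 °C = 32.6 − 17.0 = 15.6 DD/day.
Total K = 62 + 87 + 103 = 252 DD.
Total duration = 252 / 15.6 = 16.154 ≈ 16.2 days.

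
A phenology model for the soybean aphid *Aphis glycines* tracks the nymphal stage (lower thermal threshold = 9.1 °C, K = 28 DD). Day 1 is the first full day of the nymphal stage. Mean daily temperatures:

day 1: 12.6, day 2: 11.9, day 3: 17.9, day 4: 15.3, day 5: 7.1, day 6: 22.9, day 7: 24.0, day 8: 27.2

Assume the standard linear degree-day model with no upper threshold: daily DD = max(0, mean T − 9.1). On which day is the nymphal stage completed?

Daily DD above 9.1 °C: 3.5, 2.8, 8.8, 6.2, 0.0, 13.8, 14.9, 18.1.
Cumulative: 3.5, 6.3, 15.1, 21.3, 21.3, 35.1, 50.0, 68.1.
The total first reaches 28 DD on day 6.

day 6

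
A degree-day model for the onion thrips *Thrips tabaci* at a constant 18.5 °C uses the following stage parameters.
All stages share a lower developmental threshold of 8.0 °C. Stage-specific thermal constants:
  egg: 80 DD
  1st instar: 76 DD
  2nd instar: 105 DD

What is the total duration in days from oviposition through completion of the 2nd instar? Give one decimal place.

Daily accumulation at 18.5 °C = 18.5 − 8.0 = 10.5 DD/day.
Total K = 80 + 76 + 105 = 261 DD.
Total duration = 261 / 10.5 = 24.857 ≈ 24.9 days.

24.9 days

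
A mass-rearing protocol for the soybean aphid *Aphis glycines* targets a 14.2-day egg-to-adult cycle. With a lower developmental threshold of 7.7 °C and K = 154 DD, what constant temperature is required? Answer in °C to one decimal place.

18.5 °C

Required daily accumulation = 154 / 14.2 = 10.845 DD/day.
T = T_base + 10.845 = 7.7 + 10.845 = 18.545 ≈ 18.5 °C.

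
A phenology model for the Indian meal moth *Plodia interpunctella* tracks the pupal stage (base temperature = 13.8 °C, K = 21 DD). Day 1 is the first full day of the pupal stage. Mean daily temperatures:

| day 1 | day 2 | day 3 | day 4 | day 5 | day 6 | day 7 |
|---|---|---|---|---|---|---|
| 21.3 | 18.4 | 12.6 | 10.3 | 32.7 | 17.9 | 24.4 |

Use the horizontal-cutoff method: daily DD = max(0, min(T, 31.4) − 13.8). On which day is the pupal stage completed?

Daily DD above 13.8 °C (capped at 17.6): 7.5, 4.6, 0.0, 0.0, 17.6, 4.1, 10.6.
Cumulative: 7.5, 12.1, 12.1, 12.1, 29.7, 33.8, 44.4.
The total first reaches 21 DD on day 5.

day 5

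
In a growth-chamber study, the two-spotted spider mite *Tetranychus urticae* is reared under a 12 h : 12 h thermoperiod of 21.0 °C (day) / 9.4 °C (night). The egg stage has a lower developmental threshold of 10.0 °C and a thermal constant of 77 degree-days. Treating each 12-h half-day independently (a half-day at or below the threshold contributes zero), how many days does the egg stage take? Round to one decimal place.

14.0 days

Day half: max(0, 21.0 − 10.0) × 0.5 = 11.0 × 0.5 = 5.50 DD.
Night half: max(0, 9.4 − 10.0) × 0.5 = 0.0 × 0.5 = 0.00 DD.
Per 24 h: 5.50 DD/day.
Duration = 77 / 5.50 = 14.000 ≈ 14.0 days.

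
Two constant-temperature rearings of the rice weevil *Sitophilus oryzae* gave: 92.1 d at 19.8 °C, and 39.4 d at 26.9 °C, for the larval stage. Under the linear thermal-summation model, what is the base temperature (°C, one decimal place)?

Equal thermal constants: D₁(T₁ − T_b) = D₂(T₂ − T_b).
92.1·(19.8 − T_b) = 39.4·(26.9 − T_b)
T_b = (92.1·19.8 − 39.4·26.9) / (92.1 − 39.4) = 763.72 / 52.7 = 14.492 °C ≈ 14.5 °C.

14.5 °C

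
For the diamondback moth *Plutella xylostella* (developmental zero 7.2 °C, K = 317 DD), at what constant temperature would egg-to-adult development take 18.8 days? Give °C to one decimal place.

24.1 °C

Required daily accumulation = 317 / 18.8 = 16.862 DD/day.
T = T_base + 16.862 = 7.2 + 16.862 = 24.062 ≈ 24.1 °C.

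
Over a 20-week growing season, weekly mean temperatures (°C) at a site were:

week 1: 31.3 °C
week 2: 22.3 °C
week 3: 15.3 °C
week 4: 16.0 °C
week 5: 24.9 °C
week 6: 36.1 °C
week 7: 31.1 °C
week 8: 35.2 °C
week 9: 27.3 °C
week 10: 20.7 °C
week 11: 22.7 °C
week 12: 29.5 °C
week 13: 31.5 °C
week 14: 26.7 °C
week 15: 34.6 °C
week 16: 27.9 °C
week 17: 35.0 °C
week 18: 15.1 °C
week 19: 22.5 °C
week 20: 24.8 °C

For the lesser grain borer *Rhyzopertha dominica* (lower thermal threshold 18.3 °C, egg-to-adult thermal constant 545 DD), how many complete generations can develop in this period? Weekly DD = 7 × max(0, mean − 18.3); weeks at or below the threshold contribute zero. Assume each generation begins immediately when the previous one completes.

2 generations

Weekly DD (7 × max(0, T̄ − 18.3)): 91.0, 28.0, 0.0, 0.0, 46.2, 124.6, 89.6, 118.3, 63.0, 16.8, 30.8, 78.4, 92.4, 58.8, 114.1, 67.2, 116.9, 0.0, 29.4, 45.5.
Season total = 1211.0 DD.
Complete generations = ⌊1211.0 / 545⌋ = 2.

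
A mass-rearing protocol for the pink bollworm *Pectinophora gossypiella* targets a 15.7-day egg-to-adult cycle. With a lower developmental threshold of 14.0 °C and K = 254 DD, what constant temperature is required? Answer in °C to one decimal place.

30.2 °C

Required daily accumulation = 254 / 15.7 = 16.178 DD/day.
T = T_base + 16.178 = 14.0 + 16.178 = 30.178 ≈ 30.2 °C.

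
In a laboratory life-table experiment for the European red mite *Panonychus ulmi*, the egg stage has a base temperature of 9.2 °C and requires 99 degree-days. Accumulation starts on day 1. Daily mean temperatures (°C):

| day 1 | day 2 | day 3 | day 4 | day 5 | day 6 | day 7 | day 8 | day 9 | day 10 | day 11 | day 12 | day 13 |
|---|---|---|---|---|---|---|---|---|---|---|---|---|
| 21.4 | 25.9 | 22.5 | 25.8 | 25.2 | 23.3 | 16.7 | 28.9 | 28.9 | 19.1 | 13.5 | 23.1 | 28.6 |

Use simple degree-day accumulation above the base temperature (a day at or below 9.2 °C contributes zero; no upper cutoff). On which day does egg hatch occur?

day 8

Daily DD above 9.2 °C: 12.2, 16.7, 13.3, 16.6, 16.0, 14.1, 7.5, 19.7, 19.7, 9.9, 4.3, 13.9, 19.4.
Cumulative: 12.2, 28.9, 42.2, 58.8, 74.8, 88.9, 96.4, 116.1, 135.8, 145.7, 150.0, 163.9, 183.3.
The total first reaches 99 DD on day 8.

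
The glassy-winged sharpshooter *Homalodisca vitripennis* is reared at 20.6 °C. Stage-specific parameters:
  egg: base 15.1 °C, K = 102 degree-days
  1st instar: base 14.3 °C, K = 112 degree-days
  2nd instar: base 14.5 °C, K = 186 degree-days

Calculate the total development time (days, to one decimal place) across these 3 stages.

egg: 102 / (20.6 − 15.1) = 102 / 5.5 = 18.545 d.
1st instar: 112 / (20.6 − 14.3) = 112 / 6.3 = 17.778 d.
2nd instar: 186 / (20.6 − 14.5) = 186 / 6.1 = 30.492 d.
Sum = 66.815 ≈ 66.8 days.

66.8 days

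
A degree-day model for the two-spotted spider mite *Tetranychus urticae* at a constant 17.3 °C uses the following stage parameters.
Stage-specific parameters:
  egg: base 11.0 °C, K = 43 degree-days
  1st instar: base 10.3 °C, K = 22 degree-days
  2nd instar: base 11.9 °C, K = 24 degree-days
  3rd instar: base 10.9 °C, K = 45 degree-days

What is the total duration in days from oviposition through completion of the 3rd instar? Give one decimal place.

egg: 43 / (17.3 − 11.0) = 43 / 6.3 = 6.825 d.
1st instar: 22 / (17.3 − 10.3) = 22 / 7.0 = 3.143 d.
2nd instar: 24 / (17.3 − 11.9) = 24 / 5.4 = 4.444 d.
3rd instar: 45 / (17.3 − 10.9) = 45 / 6.4 = 7.031 d.
Sum = 21.444 ≈ 21.4 days.

21.4 days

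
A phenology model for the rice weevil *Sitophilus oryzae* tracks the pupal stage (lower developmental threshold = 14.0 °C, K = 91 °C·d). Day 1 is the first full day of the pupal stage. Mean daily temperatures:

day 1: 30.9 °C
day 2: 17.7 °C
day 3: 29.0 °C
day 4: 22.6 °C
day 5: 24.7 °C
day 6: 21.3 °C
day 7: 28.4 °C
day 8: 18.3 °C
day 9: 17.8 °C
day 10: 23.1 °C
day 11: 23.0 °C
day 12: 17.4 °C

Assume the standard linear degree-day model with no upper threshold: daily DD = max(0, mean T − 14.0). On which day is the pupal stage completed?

Daily DD above 14.0 °C: 16.9, 3.7, 15.0, 8.6, 10.7, 7.3, 14.4, 4.3, 3.8, 9.1, 9.0, 3.4.
Cumulative: 16.9, 20.6, 35.6, 44.2, 54.9, 62.2, 76.6, 80.9, 84.7, 93.8, 102.8, 106.2.
The total first reaches 91 DD on day 10.

day 10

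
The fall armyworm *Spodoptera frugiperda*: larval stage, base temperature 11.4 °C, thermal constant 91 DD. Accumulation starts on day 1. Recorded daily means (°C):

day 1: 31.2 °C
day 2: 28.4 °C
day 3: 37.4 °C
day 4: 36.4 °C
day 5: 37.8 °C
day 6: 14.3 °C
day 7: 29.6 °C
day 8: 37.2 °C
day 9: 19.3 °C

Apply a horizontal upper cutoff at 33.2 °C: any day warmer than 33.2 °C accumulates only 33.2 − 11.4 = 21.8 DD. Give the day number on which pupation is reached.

Daily DD above 11.4 °C (capped at 21.8): 19.8, 17.0, 21.8, 21.8, 21.8, 2.9, 18.2, 21.8, 7.9.
Cumulative: 19.8, 36.8, 58.6, 80.4, 102.2, 105.1, 123.3, 145.1, 153.0.
The total first reaches 91 DD on day 5.

day 5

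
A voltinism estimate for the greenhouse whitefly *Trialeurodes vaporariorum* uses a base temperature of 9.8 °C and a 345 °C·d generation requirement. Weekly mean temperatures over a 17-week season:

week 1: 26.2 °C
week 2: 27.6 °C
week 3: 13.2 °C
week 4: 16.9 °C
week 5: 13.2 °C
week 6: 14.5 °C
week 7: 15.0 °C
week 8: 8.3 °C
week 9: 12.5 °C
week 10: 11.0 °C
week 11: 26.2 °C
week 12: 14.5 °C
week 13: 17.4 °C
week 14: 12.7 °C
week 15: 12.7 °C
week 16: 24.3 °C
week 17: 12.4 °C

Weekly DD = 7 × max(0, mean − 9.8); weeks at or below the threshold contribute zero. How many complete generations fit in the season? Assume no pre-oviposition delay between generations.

2 generations

Weekly DD (7 × max(0, T̄ − 9.8)): 114.8, 124.6, 23.8, 49.7, 23.8, 32.9, 36.4, 0.0, 18.9, 8.4, 114.8, 32.9, 53.2, 20.3, 20.3, 101.5, 18.2.
Season total = 794.5 DD.
Complete generations = ⌊794.5 / 345⌋ = 2.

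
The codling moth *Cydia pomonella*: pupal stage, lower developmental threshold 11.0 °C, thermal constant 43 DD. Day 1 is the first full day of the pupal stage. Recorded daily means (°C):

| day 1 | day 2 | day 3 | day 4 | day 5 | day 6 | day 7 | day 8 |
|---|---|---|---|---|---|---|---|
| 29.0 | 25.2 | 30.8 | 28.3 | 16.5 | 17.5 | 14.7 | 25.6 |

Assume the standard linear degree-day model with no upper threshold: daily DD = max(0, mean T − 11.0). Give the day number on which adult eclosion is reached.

day 3

Daily DD above 11.0 °C: 18.0, 14.2, 19.8, 17.3, 5.5, 6.5, 3.7, 14.6.
Cumulative: 18.0, 32.2, 52.0, 69.3, 74.8, 81.3, 85.0, 99.6.
The total first reaches 43 DD on day 3.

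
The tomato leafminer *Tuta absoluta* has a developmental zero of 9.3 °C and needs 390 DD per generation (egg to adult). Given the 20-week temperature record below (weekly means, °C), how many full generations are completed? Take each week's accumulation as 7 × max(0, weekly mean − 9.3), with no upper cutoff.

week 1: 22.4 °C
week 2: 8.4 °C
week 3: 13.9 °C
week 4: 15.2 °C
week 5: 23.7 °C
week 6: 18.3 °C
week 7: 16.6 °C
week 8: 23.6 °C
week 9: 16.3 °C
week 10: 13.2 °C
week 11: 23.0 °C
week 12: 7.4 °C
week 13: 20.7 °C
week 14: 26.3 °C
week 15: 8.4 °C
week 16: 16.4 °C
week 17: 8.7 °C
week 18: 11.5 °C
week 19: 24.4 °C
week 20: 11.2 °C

Weekly DD (7 × max(0, T̄ − 9.3)): 91.7, 0.0, 32.2, 41.3, 100.8, 63.0, 51.1, 100.1, 49.0, 27.3, 95.9, 0.0, 79.8, 119.0, 0.0, 49.7, 0.0, 15.4, 105.7, 13.3.
Season total = 1035.3 DD.
Complete generations = ⌊1035.3 / 390⌋ = 2.

2 generations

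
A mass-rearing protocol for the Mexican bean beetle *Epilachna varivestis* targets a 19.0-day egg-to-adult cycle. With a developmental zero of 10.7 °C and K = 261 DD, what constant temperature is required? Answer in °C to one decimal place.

24.4 °C

Required daily accumulation = 261 / 19.0 = 13.737 DD/day.
T = T_base + 13.737 = 10.7 + 13.737 = 24.437 ≈ 24.4 °C.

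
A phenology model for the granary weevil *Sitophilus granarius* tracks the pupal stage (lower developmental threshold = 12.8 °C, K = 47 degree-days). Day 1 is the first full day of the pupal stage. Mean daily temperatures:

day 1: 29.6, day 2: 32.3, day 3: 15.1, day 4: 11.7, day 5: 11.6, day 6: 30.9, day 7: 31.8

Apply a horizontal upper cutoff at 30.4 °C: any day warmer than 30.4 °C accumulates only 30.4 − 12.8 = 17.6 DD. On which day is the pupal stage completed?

day 6

Daily DD above 12.8 °C (capped at 17.6): 16.8, 17.6, 2.3, 0.0, 0.0, 17.6, 17.6.
Cumulative: 16.8, 34.4, 36.7, 36.7, 36.7, 54.3, 71.9.
The total first reaches 47 DD on day 6.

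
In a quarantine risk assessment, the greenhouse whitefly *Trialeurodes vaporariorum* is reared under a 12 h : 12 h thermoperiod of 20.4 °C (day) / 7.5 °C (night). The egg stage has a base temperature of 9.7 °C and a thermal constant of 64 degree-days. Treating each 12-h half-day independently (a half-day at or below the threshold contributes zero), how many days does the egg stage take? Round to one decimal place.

12.0 days

Day half: max(0, 20.4 − 9.7) × 0.5 = 10.7 × 0.5 = 5.35 DD.
Night half: max(0, 7.5 − 9.7) × 0.5 = 0.0 × 0.5 = 0.00 DD.
Per 24 h: 5.35 DD/day.
Duration = 64 / 5.35 = 11.963 ≈ 12.0 days.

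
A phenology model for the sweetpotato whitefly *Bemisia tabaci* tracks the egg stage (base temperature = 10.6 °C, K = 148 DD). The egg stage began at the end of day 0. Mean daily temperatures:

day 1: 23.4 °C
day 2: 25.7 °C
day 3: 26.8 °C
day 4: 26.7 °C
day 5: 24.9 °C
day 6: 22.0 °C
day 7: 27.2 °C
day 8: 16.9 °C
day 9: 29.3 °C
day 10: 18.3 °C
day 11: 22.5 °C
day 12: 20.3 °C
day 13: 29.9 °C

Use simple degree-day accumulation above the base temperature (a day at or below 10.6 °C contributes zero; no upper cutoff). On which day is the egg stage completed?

day 12

Daily DD above 10.6 °C: 12.8, 15.1, 16.2, 16.1, 14.3, 11.4, 16.6, 6.3, 18.7, 7.7, 11.9, 9.7, 19.3.
Cumulative: 12.8, 27.9, 44.1, 60.2, 74.5, 85.9, 102.5, 108.8, 127.5, 135.2, 147.1, 156.8, 176.1.
The total first reaches 148 DD on day 12.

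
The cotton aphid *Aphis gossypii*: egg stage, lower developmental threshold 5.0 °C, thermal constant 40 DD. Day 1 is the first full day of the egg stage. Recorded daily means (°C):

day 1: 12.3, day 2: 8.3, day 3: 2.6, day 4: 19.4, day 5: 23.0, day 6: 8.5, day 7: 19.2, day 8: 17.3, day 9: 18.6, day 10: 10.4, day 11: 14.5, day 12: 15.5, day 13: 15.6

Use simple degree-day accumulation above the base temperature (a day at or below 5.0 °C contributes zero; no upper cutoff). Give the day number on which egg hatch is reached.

day 5

Daily DD above 5.0 °C: 7.3, 3.3, 0.0, 14.4, 18.0, 3.5, 14.2, 12.3, 13.6, 5.4, 9.5, 10.5, 10.6.
Cumulative: 7.3, 10.6, 10.6, 25.0, 43.0, 46.5, 60.7, 73.0, 86.6, 92.0, 101.5, 112.0, 122.6.
The total first reaches 40 DD on day 5.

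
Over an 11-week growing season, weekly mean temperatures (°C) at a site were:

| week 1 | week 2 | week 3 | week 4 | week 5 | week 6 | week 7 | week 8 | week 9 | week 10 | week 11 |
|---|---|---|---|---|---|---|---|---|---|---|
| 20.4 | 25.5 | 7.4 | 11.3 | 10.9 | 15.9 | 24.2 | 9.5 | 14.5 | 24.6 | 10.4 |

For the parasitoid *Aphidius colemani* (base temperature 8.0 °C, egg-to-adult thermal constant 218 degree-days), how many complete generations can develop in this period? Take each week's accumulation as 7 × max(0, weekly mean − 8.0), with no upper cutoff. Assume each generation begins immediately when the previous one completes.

2 generations

Weekly DD (7 × max(0, T̄ − 8.0)): 86.8, 122.5, 0.0, 23.1, 20.3, 55.3, 113.4, 10.5, 45.5, 116.2, 16.8.
Season total = 610.4 DD.
Complete generations = ⌊610.4 / 218⌋ = 2.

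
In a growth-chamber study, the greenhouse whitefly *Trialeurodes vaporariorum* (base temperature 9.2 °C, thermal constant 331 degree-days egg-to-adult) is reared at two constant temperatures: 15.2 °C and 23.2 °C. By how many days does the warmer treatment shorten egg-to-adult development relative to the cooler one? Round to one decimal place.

At 15.2 °C: 331 / (15.2 − 9.2) = 331 / 6.0 = 55.167 d.
At 23.2 °C: 331 / (23.2 − 9.2) = 331 / 14.0 = 23.643 d.
Difference = |55.167 − 23.643| = 31.524 ≈ 31.5 days.

31.5 days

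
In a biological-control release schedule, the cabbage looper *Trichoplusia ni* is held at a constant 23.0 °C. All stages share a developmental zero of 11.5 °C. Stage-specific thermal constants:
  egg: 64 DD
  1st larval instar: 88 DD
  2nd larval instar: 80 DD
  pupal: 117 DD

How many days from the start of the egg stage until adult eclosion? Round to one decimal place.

Daily accumulation at 23.0 °C = 23.0 − 11.5 = 11.5 DD/day.
Total K = 64 + 88 + 80 + 117 = 349 DD.
Total duration = 349 / 11.5 = 30.348 ≈ 30.3 days.

30.3 days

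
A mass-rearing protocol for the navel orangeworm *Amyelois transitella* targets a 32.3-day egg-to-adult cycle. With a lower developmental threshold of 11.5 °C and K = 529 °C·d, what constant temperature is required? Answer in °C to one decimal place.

27.9 °C

Required daily accumulation = 529 / 32.3 = 16.378 DD/day.
T = T_base + 16.378 = 11.5 + 16.378 = 27.878 ≈ 27.9 °C.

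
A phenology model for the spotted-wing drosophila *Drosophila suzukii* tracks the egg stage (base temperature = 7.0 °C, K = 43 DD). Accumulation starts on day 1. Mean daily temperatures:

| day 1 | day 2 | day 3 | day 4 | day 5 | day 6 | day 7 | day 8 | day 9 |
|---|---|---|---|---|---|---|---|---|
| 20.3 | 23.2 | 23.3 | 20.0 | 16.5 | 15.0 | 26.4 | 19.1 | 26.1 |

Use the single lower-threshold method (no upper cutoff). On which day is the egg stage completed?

day 3

Daily DD above 7.0 °C: 13.3, 16.2, 16.3, 13.0, 9.5, 8.0, 19.4, 12.1, 19.1.
Cumulative: 13.3, 29.5, 45.8, 58.8, 68.3, 76.3, 95.7, 107.8, 126.9.
The total first reaches 43 DD on day 3.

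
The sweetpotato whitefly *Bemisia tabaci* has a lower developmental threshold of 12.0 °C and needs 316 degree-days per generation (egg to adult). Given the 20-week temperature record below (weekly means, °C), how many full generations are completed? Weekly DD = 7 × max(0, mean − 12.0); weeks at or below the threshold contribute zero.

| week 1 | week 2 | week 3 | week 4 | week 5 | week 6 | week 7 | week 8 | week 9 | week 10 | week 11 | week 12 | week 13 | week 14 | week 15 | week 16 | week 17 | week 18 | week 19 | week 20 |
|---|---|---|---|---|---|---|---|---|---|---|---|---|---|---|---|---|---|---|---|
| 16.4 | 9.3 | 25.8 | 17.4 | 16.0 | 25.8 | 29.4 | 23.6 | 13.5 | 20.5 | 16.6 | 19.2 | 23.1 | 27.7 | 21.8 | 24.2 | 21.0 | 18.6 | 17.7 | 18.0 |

3 generations

Weekly DD (7 × max(0, T̄ − 12.0)): 30.8, 0.0, 96.6, 37.8, 28.0, 96.6, 121.8, 81.2, 10.5, 59.5, 32.2, 50.4, 77.7, 109.9, 68.6, 85.4, 63.0, 46.2, 39.9, 42.0.
Season total = 1178.1 DD.
Complete generations = ⌊1178.1 / 316⌋ = 3.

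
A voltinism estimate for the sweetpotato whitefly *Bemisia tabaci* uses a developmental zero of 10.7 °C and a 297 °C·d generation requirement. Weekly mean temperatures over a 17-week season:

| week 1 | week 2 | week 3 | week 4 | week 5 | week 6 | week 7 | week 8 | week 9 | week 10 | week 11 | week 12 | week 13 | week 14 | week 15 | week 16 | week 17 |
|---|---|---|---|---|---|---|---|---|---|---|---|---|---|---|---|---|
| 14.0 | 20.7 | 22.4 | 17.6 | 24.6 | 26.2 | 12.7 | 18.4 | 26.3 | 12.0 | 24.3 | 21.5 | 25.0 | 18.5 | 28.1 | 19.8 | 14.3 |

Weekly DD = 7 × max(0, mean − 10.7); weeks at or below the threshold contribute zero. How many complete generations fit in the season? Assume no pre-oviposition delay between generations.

3 generations

Weekly DD (7 × max(0, T̄ − 10.7)): 23.1, 70.0, 81.9, 48.3, 97.3, 108.5, 14.0, 53.9, 109.2, 9.1, 95.2, 75.6, 100.1, 54.6, 121.8, 63.7, 25.2.
Season total = 1151.5 DD.
Complete generations = ⌊1151.5 / 297⌋ = 3.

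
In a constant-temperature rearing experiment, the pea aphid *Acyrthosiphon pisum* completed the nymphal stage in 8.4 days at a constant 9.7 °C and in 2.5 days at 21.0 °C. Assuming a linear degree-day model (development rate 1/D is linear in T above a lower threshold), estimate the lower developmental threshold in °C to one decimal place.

Under the model K = D·(T − T_b), so D₁·(T₁ − T_b) = D₂·(T₂ − T_b).
8.4·(9.7 − T_b) = 2.5·(21.0 − T_b)
T_b = (8.4·9.7 − 2.5·21.0) / (8.4 − 2.5) = 28.98 / 5.9 = 4.912 °C ≈ 4.9 °C.

4.9 °C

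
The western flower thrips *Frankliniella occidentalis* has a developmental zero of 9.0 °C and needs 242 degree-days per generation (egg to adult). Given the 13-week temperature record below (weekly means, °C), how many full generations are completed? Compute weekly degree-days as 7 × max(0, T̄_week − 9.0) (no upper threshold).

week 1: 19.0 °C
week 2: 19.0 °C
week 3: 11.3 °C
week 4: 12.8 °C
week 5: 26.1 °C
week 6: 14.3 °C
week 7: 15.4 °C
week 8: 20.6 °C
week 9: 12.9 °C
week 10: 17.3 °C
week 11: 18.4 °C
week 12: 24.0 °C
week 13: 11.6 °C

3 generations

Weekly DD (7 × max(0, T̄ − 9.0)): 70.0, 70.0, 16.1, 26.6, 119.7, 37.1, 44.8, 81.2, 27.3, 58.1, 65.8, 105.0, 18.2.
Season total = 739.9 DD.
Complete generations = ⌊739.9 / 242⌋ = 3.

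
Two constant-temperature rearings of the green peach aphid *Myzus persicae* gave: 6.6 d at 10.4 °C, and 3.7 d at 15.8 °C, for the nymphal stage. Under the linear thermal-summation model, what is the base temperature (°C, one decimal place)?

Under the model K = D·(T − T_b), so D₁·(T₁ − T_b) = D₂·(T₂ − T_b).
6.6·(10.4 − T_b) = 3.7·(15.8 − T_b)
T_b = (6.6·10.4 − 3.7·15.8) / (6.6 − 3.7) = 10.18 / 2.9 = 3.510 °C ≈ 3.5 °C.

3.5 °C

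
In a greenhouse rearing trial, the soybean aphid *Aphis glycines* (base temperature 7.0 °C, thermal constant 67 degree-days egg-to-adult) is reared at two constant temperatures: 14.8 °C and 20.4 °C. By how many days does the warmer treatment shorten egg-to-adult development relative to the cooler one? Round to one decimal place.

At 14.8 °C: 67 / (14.8 − 7.0) = 67 / 7.8 = 8.590 d.
At 20.4 °C: 67 / (20.4 − 7.0) = 67 / 13.4 = 5.000 d.
Difference = |8.590 − 5.000| = 3.590 ≈ 3.6 days.

3.6 days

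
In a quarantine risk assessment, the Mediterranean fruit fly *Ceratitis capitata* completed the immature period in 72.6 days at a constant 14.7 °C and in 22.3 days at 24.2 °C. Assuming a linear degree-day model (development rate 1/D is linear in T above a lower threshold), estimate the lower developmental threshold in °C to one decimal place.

10.5 °C

Linear rate model ⇒ the product D·(T − T_b) is constant across temperatures.
72.6·(14.7 − T_b) = 22.3·(24.2 − T_b)
T_b = (72.6·14.7 − 22.3·24.2) / (72.6 − 22.3) = 527.56 / 50.3 = 10.488 °C ≈ 10.5 °C.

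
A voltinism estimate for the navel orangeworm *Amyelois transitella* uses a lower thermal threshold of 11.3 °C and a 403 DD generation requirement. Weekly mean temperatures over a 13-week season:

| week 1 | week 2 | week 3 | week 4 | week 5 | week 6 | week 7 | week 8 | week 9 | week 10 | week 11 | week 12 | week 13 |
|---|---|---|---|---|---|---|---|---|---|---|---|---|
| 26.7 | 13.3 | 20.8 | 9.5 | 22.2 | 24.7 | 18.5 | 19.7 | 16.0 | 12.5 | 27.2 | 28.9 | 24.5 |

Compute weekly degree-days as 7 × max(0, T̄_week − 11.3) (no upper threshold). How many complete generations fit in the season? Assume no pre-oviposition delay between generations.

2 generations

Weekly DD (7 × max(0, T̄ − 11.3)): 107.8, 14.0, 66.5, 0.0, 76.3, 93.8, 50.4, 58.8, 32.9, 8.4, 111.3, 123.2, 92.4.
Season total = 835.8 DD.
Complete generations = ⌊835.8 / 403⌋ = 2.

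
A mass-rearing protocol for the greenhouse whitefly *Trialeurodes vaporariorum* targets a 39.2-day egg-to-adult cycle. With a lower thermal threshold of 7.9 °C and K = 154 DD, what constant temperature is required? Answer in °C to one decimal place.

Required daily accumulation = 154 / 39.2 = 3.929 DD/day.
T = T_base + 3.929 = 7.9 + 3.929 = 11.829 ≈ 11.8 °C.

11.8 °C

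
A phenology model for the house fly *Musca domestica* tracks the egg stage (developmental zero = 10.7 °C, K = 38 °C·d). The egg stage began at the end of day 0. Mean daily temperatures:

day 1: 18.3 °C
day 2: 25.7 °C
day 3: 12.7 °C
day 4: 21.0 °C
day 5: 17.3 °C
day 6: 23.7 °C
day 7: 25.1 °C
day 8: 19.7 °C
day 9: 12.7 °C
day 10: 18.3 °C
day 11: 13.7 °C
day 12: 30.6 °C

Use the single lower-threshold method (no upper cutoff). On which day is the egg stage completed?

Daily DD above 10.7 °C: 7.6, 15.0, 2.0, 10.3, 6.6, 13.0, 14.4, 9.0, 2.0, 7.6, 3.0, 19.9.
Cumulative: 7.6, 22.6, 24.6, 34.9, 41.5, 54.5, 68.9, 77.9, 79.9, 87.5, 90.5, 110.4.
The total first reaches 38 DD on day 5.

day 5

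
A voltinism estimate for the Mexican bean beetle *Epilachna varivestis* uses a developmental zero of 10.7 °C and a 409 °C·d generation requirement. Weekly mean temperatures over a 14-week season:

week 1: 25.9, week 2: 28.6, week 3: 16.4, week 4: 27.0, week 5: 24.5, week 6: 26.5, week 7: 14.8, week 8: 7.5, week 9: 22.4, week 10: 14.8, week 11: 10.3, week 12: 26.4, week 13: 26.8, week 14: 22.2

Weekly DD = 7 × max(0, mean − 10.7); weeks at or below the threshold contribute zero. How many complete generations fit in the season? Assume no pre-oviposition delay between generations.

2 generations

Weekly DD (7 × max(0, T̄ − 10.7)): 106.4, 125.3, 39.9, 114.1, 96.6, 110.6, 28.7, 0.0, 81.9, 28.7, 0.0, 109.9, 112.7, 80.5.
Season total = 1035.3 DD.
Complete generations = ⌊1035.3 / 409⌋ = 2.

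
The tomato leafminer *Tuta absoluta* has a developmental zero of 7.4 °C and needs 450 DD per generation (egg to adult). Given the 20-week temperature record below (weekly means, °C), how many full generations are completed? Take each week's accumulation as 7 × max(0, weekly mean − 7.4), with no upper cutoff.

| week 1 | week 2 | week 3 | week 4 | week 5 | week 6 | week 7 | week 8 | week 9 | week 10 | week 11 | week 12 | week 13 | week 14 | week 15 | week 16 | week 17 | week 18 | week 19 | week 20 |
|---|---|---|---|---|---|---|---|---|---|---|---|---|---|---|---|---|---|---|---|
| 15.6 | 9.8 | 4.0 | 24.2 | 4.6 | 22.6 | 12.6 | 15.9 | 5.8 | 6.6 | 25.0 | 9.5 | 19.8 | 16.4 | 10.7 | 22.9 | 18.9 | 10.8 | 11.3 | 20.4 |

Weekly DD (7 × max(0, T̄ − 7.4)): 57.4, 16.8, 0.0, 117.6, 0.0, 106.4, 36.4, 59.5, 0.0, 0.0, 123.2, 14.7, 86.8, 63.0, 23.1, 108.5, 80.5, 23.8, 27.3, 91.0.
Season total = 1036.0 DD.
Complete generations = ⌊1036.0 / 450⌋ = 2.

2 generations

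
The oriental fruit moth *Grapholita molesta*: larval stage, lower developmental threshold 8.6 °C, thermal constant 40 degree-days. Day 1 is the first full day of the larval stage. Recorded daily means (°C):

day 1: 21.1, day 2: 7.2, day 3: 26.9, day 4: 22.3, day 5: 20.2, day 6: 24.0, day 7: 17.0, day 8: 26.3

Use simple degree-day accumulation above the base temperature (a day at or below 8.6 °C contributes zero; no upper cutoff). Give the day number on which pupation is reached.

Daily DD above 8.6 °C: 12.5, 0.0, 18.3, 13.7, 11.6, 15.4, 8.4, 17.7.
Cumulative: 12.5, 12.5, 30.8, 44.5, 56.1, 71.5, 79.9, 97.6.
The total first reaches 40 DD on day 4.

day 4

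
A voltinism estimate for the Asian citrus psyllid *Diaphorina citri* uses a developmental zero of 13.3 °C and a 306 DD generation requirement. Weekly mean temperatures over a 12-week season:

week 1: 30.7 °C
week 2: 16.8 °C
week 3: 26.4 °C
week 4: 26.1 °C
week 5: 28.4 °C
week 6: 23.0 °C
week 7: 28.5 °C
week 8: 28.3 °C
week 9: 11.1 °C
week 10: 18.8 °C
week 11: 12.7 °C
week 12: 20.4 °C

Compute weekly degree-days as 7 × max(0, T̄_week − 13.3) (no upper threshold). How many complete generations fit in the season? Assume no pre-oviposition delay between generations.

2 generations

Weekly DD (7 × max(0, T̄ − 13.3)): 121.8, 24.5, 91.7, 89.6, 105.7, 67.9, 106.4, 105.0, 0.0, 38.5, 0.0, 49.7.
Season total = 800.8 DD.
Complete generations = ⌊800.8 / 306⌋ = 2.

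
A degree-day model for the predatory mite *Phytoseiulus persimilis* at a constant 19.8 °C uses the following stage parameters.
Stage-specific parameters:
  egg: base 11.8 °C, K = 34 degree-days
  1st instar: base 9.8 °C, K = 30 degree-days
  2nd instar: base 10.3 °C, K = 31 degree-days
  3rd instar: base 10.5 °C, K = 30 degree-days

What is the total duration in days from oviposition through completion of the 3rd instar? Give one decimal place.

13.7 days

egg: 34 / (19.8 − 11.8) = 34 / 8.0 = 4.250 d.
1st instar: 30 / (19.8 − 9.8) = 30 / 10.0 = 3.000 d.
2nd instar: 31 / (19.8 − 10.3) = 31 / 9.5 = 3.263 d.
3rd instar: 30 / (19.8 − 10.5) = 30 / 9.3 = 3.226 d.
Sum = 13.739 ≈ 13.7 days.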